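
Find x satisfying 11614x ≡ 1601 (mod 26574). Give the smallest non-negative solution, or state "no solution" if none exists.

no solution

gcd(11614, 26574):
26574 = 2·11614 + 3346
11614 = 3·3346 + 1576
3346 = 2·1576 + 194
1576 = 8·194 + 24
194 = 8·24 + 2
24 = 12·2 + 0
gcd = 2, but 2 ∤ 1601, so the congruence has no solution.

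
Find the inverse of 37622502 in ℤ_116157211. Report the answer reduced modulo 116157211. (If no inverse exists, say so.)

gcd(116157211, 37622502) by repeated division:
116157211 = 3·37622502 + 3289705
37622502 = 11·3289705 + 1435747
3289705 = 2·1435747 + 418211
1435747 = 3·418211 + 181114
418211 = 2·181114 + 55983
181114 = 3·55983 + 13165
55983 = 4·13165 + 3323
13165 = 3·3323 + 3196
3323 = 1·3196 + 127
3196 = 25·127 + 21
127 = 6·21 + 1
21 = 21·1 + 0
The gcd is 1. Working backward:
1 = 127 − 6·21
1 = −6·3196 + 151·127
1 = 151·3323 − 157·3196
1 = −157·13165 + 622·3323
1 = 622·55983 − 2645·13165
1 = −2645·181114 + 8557·55983
1 = 8557·418211 − 19759·181114
1 = −19759·1435747 + 67834·418211
1 = 67834·3289705 − 155427·1435747
1 = −155427·37622502 + 1777531·3289705
1 = 1777531·116157211 − 5488020·37622502
Thus 37622502·(-5488020) ≡ 1 (mod 116157211); reducing, -5488020 mod 116157211 = 110669191.

110669191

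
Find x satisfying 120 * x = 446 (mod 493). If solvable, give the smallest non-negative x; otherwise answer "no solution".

242

First find gcd(120, 493):
493 = 4*120 + 13
120 = 9*13 + 3
13 = 4*3 + 1
3 = 3*1 + 0
gcd = 1, so a unique solution mod 493 exists.
Back-substitute for the Bézout coefficients:
1 = 13 − 4·3
1 = −4·120 + 37·13
1 = 37·493 − 152·120
So 120·(-152) ≡ 1 (mod 493), giving 120⁻¹ ≡ 341.
x ≡ 120⁻¹·446 ≡ 341·446 ≡ 242 (mod 493).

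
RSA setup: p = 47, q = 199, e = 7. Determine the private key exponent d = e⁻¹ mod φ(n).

φ(n) = (p−1)(q−1) = 46·198 = 9108.
Need d with 7·d ≡ 1 (mod 9108). Apply the extended Euclidean algorithm:
9108 = 1301·7 + 1
7 = 7·1 + 0
Back-substitute:
1 = 9108 − 1301·7
So 7·(-1301) ≡ 1 (mod 9108), hence d ≡ -1301 ≡ 7807 (mod 9108).

7807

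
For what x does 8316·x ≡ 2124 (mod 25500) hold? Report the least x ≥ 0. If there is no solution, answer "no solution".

589

First find gcd(8316, 25500):
25500 = 3·8316 + 552
8316 = 15·552 + 36
552 = 15·36 + 12
36 = 3·12 + 0
gcd = 12 and 12 | 2124, so solutions exist. Divide through by 12: 693x ≡ 177 (mod 2125).
Now find 693⁻¹ mod 2125:
2125 = 3·693 + 46
693 = 15·46 + 3
46 = 15·3 + 1
3 = 3·1 + 0
Back-substitute:
1 = 46 − 15·3
1 = −15·693 + 226·46
1 = 226·2125 − 693·693
So 693·(-693) ≡ 1 (mod 2125), i.e. 693⁻¹ ≡ 1432.
Then x ≡ 1432·177 ≡ 589 (mod 2125); the smallest non-negative solution is x = 589.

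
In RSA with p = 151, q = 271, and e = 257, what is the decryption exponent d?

φ(n) = (p−1)(q−1) = 150·270 = 40500.
Need d with 257·d ≡ 1 (mod 40500). Apply the extended Euclidean algorithm:
40500 = 157*257 + 151
257 = 1*151 + 106
151 = 1*106 + 45
106 = 2*45 + 16
45 = 2*16 + 13
16 = 1*13 + 3
13 = 4*3 + 1
3 = 3*1 + 0
Back-substitute:
1 = 13 − 4·3
1 = −4·16 + 5·13
1 = 5·45 − 14·16
1 = −14·106 + 33·45
1 = 33·151 − 47·106
1 = −47·257 + 80·151
1 = 80·40500 − 12607·257
So 257·(-12607) ≡ 1 (mod 40500), hence d ≡ -12607 ≡ 27893 (mod 40500).

27893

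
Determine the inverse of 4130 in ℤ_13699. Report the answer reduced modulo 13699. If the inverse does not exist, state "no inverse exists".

no inverse exists

Euclidean algorithm on 13699, 4130:
13699 = 3×4130 + 1309
4130 = 3×1309 + 203
1309 = 6×203 + 91
203 = 2×91 + 21
91 = 4×21 + 7
21 = 3×7 + 0
Since gcd = 7 > 1, 4130 is not a unit mod 13699.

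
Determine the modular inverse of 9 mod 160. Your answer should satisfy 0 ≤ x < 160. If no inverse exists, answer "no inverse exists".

89

gcd(160, 9) by repeated division:
160 = 17·9 + 7
9 = 1·7 + 2
7 = 3·2 + 1
2 = 2·1 + 0
Since gcd(9, 160) = 1, back-substitute to write 1 as a combination:
1 = 7 − 3·2
1 = −3·9 + 4·7
1 = 4·160 − 71·9
Hence 9⁻¹ ≡ -71 ≡ 89 (mod 160).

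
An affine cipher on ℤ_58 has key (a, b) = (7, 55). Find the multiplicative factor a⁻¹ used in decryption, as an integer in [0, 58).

gcd(58, 7) by repeated division:
58 = 8·7 + 2
7 = 3·2 + 1
2 = 2·1 + 0
Since gcd(7, 58) = 1, back-substitute to write 1 as a combination:
1 = 7 − 3·2
1 = −3·58 + 25·7
So 7·25 ≡ 1 (mod 58).

25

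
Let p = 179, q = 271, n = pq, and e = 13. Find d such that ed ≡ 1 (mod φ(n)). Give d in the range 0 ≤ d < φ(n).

3697

φ(n) = (p−1)(q−1) = 178·270 = 48060.
Need d with 13·d ≡ 1 (mod 48060). Apply the extended Euclidean algorithm:
48060 = 3696*13 + 12
13 = 1*12 + 1
12 = 12*1 + 0
Back-substitute:
1 = 13 − 12
1 = −48060 + 3697·13
So 13·3697 ≡ 1 (mod 48060), hence d = 3697.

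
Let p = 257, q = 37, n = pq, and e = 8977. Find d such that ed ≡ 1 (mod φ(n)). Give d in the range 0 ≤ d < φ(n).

2545

φ(n) = (p−1)(q−1) = 256·36 = 9216.
Need d with 8977·d ≡ 1 (mod 9216). Apply the extended Euclidean algorithm:
9216 = 1×8977 + 239
8977 = 37×239 + 134
239 = 1×134 + 105
134 = 1×105 + 29
105 = 3×29 + 18
29 = 1×18 + 11
18 = 1×11 + 7
11 = 1×7 + 4
7 = 1×4 + 3
4 = 1×3 + 1
3 = 3×1 + 0
Back-substitute:
1 = 4 − 3
1 = −7 + 2·4
1 = 2·11 − 3·7
1 = −3·18 + 5·11
1 = 5·29 − 8·18
1 = −8·105 + 29·29
1 = 29·134 − 37·105
1 = −37·239 + 66·134
1 = 66·8977 − 2479·239
1 = −2479·9216 + 2545·8977
So 8977·2545 ≡ 1 (mod 9216), hence d = 2545.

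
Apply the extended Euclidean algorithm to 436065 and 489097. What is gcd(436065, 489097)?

Euclidean algorithm:
489097 = 1·436065 + 53032
436065 = 8·53032 + 11809
53032 = 4·11809 + 5796
11809 = 2·5796 + 217
5796 = 26·217 + 154
217 = 1·154 + 63
154 = 2·63 + 28
63 = 2·28 + 7
28 = 4·7 + 0
gcd(436065, 489097) = 7.
Working backward:
7 = 63 − 2·28
7 = −2·154 + 5·63
7 = 5·217 − 7·154
7 = −7·5796 + 187·217
7 = 187·11809 − 381·5796
7 = −381·53032 + 1711·11809
7 = 1711·436065 − 14069·53032
7 = −14069·489097 + 15780·436065
So 7 = (-14069)·489097 + (15780)·436065.

7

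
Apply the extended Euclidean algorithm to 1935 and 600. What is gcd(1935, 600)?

Repeated division:
1935 = 3*600 + 135
600 = 4*135 + 60
135 = 2*60 + 15
60 = 4*15 + 0
gcd(1935, 600) = 15.
Working backward:
15 = 135 − 2·60
15 = −2·600 + 9·135
15 = 9·1935 − 29·600
So 15 = (9)·1935 + (-29)·600.

15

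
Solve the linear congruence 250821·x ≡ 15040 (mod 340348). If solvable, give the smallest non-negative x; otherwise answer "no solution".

21460

First find gcd(250821, 340348):
340348 = 1*250821 + 89527
250821 = 2*89527 + 71767
89527 = 1*71767 + 17760
71767 = 4*17760 + 727
17760 = 24*727 + 312
727 = 2*312 + 103
312 = 3*103 + 3
103 = 34*3 + 1
3 = 3*1 + 0
gcd = 1, so a unique solution mod 340348 exists.
Back-substitute for the Bézout coefficients:
1 = 103 − 34·3
1 = −34·312 + 103·103
1 = 103·727 − 240·312
1 = −240·17760 + 5863·727
1 = 5863·71767 − 23692·17760
1 = −23692·89527 + 29555·71767
1 = 29555·250821 − 82802·89527
1 = −82802·340348 + 112357·250821
So 250821·(112357) ≡ 1 (mod 340348), giving 250821⁻¹ ≡ 112357.
x ≡ 250821⁻¹·15040 ≡ 112357·15040 ≡ 21460 (mod 340348).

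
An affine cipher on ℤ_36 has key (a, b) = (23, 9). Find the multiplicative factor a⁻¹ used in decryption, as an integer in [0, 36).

11

Run Euclid on (36, 23):
36 = 1·23 + 13
23 = 1·13 + 10
13 = 1·10 + 3
10 = 3·3 + 1
3 = 3·1 + 0
Since gcd(23, 36) = 1, back-substitute to write 1 as a combination:
1 = 10 − 3·3
1 = −3·13 + 4·10
1 = 4·23 − 7·13
1 = −7·36 + 11·23
So 23·11 ≡ 1 (mod 36).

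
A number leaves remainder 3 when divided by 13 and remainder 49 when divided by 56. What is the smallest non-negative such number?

497

Write x = 3 + 13·k. Then 13·k ≡ 49 − 3 ≡ 46 (mod 56).
Need 13⁻¹ mod 56. Extended Euclid on (56, 13):
56 = 4·13 + 4
13 = 3·4 + 1
4 = 4·1 + 0
Back-substitute:
1 = 13 − 3·4
1 = −3·56 + 13·13
13⁻¹ ≡ 13 (mod 56), so k ≡ 13·46 ≡ 38 (mod 56).
x = 3 + 13·38 = 497.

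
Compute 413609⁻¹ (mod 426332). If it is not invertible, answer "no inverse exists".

70737

Run Euclid on (426332, 413609):
426332 = 1·413609 + 12723
413609 = 32·12723 + 6473
12723 = 1·6473 + 6250
6473 = 1·6250 + 223
6250 = 28·223 + 6
223 = 37·6 + 1
6 = 6·1 + 0
The gcd is 1. Working backward:
1 = 223 − 37·6
1 = −37·6250 + 1037·223
1 = 1037·6473 − 1074·6250
1 = −1074·12723 + 2111·6473
1 = 2111·413609 − 68626·12723
1 = −68626·426332 + 70737·413609
So 413609·70737 ≡ 1 (mod 426332).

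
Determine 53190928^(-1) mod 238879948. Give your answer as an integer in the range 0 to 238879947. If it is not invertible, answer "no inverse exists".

Euclidean algorithm on 238879948, 53190928:
238879948 = 4×53190928 + 26116236
53190928 = 2×26116236 + 958456
26116236 = 27×958456 + 237924
958456 = 4×237924 + 6760
237924 = 35×6760 + 1324
6760 = 5×1324 + 140
1324 = 9×140 + 64
140 = 2×64 + 12
64 = 5×12 + 4
12 = 3×4 + 0
The gcd is 4, not 1, hence no inverse exists.

no inverse exists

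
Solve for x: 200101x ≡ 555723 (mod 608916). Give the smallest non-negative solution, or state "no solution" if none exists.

gcd(200101, 608916):
608916 = 3*200101 + 8613
200101 = 23*8613 + 2002
8613 = 4*2002 + 605
2002 = 3*605 + 187
605 = 3*187 + 44
187 = 4*44 + 11
44 = 4*11 + 0
gcd = 11, but 11 ∤ 555723, so the congruence has no solution.

no solution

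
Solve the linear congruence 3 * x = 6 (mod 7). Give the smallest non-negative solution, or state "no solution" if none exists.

2

First find gcd(3, 7):
7 = 2·3 + 1
3 = 3·1 + 0
gcd = 1, so a unique solution mod 7 exists.
Back-substitute for the Bézout coefficients:
1 = 7 − 2·3
So 3·(-2) ≡ 1 (mod 7), giving 3⁻¹ ≡ 5.
x ≡ 3⁻¹·6 ≡ 5·6 ≡ 2 (mod 7).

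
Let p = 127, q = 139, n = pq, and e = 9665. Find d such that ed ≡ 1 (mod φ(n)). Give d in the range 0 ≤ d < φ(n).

φ(n) = (p−1)(q−1) = 126·138 = 17388.
Need d with 9665·d ≡ 1 (mod 17388). Apply the extended Euclidean algorithm:
17388 = 1×9665 + 7723
9665 = 1×7723 + 1942
7723 = 3×1942 + 1897
1942 = 1×1897 + 45
1897 = 42×45 + 7
45 = 6×7 + 3
7 = 2×3 + 1
3 = 3×1 + 0
Back-substitute:
1 = 7 − 2·3
1 = −2·45 + 13·7
1 = 13·1897 − 548·45
1 = −548·1942 + 561·1897
1 = 561·7723 − 2231·1942
1 = −2231·9665 + 2792·7723
1 = 2792·17388 − 5023·9665
So 9665·(-5023) ≡ 1 (mod 17388), hence d ≡ -5023 ≡ 12365 (mod 17388).

12365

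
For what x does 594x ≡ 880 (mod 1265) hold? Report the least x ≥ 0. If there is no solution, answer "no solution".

10

First find gcd(594, 1265):
1265 = 2×594 + 77
594 = 7×77 + 55
77 = 1×55 + 22
55 = 2×22 + 11
22 = 2×11 + 0
gcd = 11 and 11 | 880, so solutions exist. Divide through by 11: 54x ≡ 80 (mod 115).
Now find 54⁻¹ mod 115:
115 = 2*54 + 7
54 = 7*7 + 5
7 = 1*5 + 2
5 = 2*2 + 1
2 = 2*1 + 0
Back-substitute:
1 = 5 − 2·2
1 = −2·7 + 3·5
1 = 3·54 − 23·7
1 = −23·115 + 49·54
So 54⁻¹ ≡ 49 (mod 115).
Then x ≡ 49·80 ≡ 10 (mod 115); the smallest non-negative solution is x = 10.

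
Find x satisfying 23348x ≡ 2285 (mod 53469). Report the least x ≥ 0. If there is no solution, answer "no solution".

gcd(23348, 53469):
53469 = 2*23348 + 6773
23348 = 3*6773 + 3029
6773 = 2*3029 + 715
3029 = 4*715 + 169
715 = 4*169 + 39
169 = 4*39 + 13
39 = 3*13 + 0
gcd = 13, but 13 ∤ 2285, so the congruence has no solution.

no solution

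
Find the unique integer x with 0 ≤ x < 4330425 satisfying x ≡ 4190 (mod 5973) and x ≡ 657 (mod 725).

3611882

Write x = 4190 + 5973·k. Then 5973·k ≡ 657 − 4190 ≡ 92 (mod 725).
Need 5973⁻¹ mod 725. Extended Euclid on (725, 173):
725 = 4·173 + 33
173 = 5·33 + 8
33 = 4·8 + 1
8 = 8·1 + 0
Back-substitute:
1 = 33 − 4·8
1 = −4·173 + 21·33
1 = 21·725 − 88·173
5973⁻¹ ≡ 637 (mod 725), so k ≡ 637·92 ≡ 604 (mod 725).
x = 4190 + 5973·604 = 3611882.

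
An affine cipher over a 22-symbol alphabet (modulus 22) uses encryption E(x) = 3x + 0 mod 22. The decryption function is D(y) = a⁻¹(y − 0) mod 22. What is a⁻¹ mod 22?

15

Run Euclid on (22, 3):
22 = 7·3 + 1
3 = 3·1 + 0
gcd = 1, so the inverse exists. Back-substitute:
1 = 22 − 7·3
So 3·(-7) ≡ 1 (mod 22), and -7 ≡ 15 (mod 22).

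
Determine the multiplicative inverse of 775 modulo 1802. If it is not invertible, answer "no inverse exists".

Apply the Euclidean algorithm to 1802 and 775:
1802 = 2×775 + 252
775 = 3×252 + 19
252 = 13×19 + 5
19 = 3×5 + 4
5 = 1×4 + 1
4 = 4×1 + 0
Since gcd(775, 1802) = 1, back-substitute to write 1 as a combination:
1 = 5 − 4
1 = −19 + 4·5
1 = 4·252 − 53·19
1 = −53·775 + 163·252
1 = 163·1802 − 379·775
So 775·(-379) ≡ 1 (mod 1802), and -379 ≡ 1423 (mod 1802).

1423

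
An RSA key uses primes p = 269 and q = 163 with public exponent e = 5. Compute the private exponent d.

φ(n) = (p−1)(q−1) = 268·162 = 43416.
Need d with 5·d ≡ 1 (mod 43416). Apply the extended Euclidean algorithm:
43416 = 8683*5 + 1
5 = 5*1 + 0
Back-substitute:
1 = 43416 − 8683·5
So 5·(-8683) ≡ 1 (mod 43416), hence d ≡ -8683 ≡ 34733 (mod 43416).

34733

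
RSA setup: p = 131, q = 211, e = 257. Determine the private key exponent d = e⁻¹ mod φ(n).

φ(n) = (p−1)(q−1) = 130·210 = 27300.
Need d with 257·d ≡ 1 (mod 27300). Apply the extended Euclidean algorithm:
27300 = 106×257 + 58
257 = 4×58 + 25
58 = 2×25 + 8
25 = 3×8 + 1
8 = 8×1 + 0
Back-substitute:
1 = 25 − 3·8
1 = −3·58 + 7·25
1 = 7·257 − 31·58
1 = −31·27300 + 3293·257
So 257·3293 ≡ 1 (mod 27300), hence d = 3293.

3293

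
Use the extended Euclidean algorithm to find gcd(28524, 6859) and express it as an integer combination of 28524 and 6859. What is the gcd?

Repeated division:
28524 = 4×6859 + 1088
6859 = 6×1088 + 331
1088 = 3×331 + 95
331 = 3×95 + 46
95 = 2×46 + 3
46 = 15×3 + 1
3 = 3×1 + 0
gcd(28524, 6859) = 1.
Back-substituting:
1 = 46 − 15·3
1 = −15·95 + 31·46
1 = 31·331 − 108·95
1 = −108·1088 + 355·331
1 = 355·6859 − 2238·1088
1 = −2238·28524 + 9307·6859
So 1 = (-2238)·28524 + (9307)·6859.

1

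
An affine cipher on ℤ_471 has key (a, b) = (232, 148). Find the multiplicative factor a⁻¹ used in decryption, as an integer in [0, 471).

gcd(471, 232) by repeated division:
471 = 2×232 + 7
232 = 33×7 + 1
7 = 7×1 + 0
gcd = 1, so the inverse exists. Back-substitute:
1 = 232 − 33·7
1 = −33·471 + 67·232
So 232·67 ≡ 1 (mod 471).

67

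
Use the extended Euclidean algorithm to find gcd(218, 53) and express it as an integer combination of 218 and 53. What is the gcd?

Euclidean algorithm:
218 = 4×53 + 6
53 = 8×6 + 5
6 = 1×5 + 1
5 = 5×1 + 0
gcd(218, 53) = 1.
Working backward:
1 = 6 − 5
1 = −53 + 9·6
1 = 9·218 − 37·53
So 1 = (9)·218 + (-37)·53.

1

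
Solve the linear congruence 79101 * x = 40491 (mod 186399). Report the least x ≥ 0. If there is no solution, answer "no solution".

3785

First find gcd(79101, 186399):
186399 = 2·79101 + 28197
79101 = 2·28197 + 22707
28197 = 1·22707 + 5490
22707 = 4·5490 + 747
5490 = 7·747 + 261
747 = 2·261 + 225
261 = 1·225 + 36
225 = 6·36 + 9
36 = 4·9 + 0
gcd = 9 and 9 | 40491, so solutions exist. Divide through by 9: 8789x ≡ 4499 (mod 20711).
Now find 8789⁻¹ mod 20711:
20711 = 2×8789 + 3133
8789 = 2×3133 + 2523
3133 = 1×2523 + 610
2523 = 4×610 + 83
610 = 7×83 + 29
83 = 2×29 + 25
29 = 1×25 + 4
25 = 6×4 + 1
4 = 4×1 + 0
Back-substitute:
1 = 25 − 6·4
1 = −6·29 + 7·25
1 = 7·83 − 20·29
1 = −20·610 + 147·83
1 = 147·2523 − 608·610
1 = −608·3133 + 755·2523
1 = 755·8789 − 2118·3133
1 = −2118·20711 + 4991·8789
So 8789⁻¹ ≡ 4991 (mod 20711).
Then x ≡ 4991·4499 ≡ 3785 (mod 20711); the smallest non-negative solution is x = 3785.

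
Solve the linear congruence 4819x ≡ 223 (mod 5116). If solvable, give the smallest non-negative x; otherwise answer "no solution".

4409

First find gcd(4819, 5116):
5116 = 1×4819 + 297
4819 = 16×297 + 67
297 = 4×67 + 29
67 = 2×29 + 9
29 = 3×9 + 2
9 = 4×2 + 1
2 = 2×1 + 0
gcd = 1, so a unique solution mod 5116 exists.
Back-substitute for the Bézout coefficients:
1 = 9 − 4·2
1 = −4·29 + 13·9
1 = 13·67 − 30·29
1 = −30·297 + 133·67
1 = 133·4819 − 2158·297
1 = −2158·5116 + 2291·4819
So 4819·(2291) ≡ 1 (mod 5116), giving 4819⁻¹ ≡ 2291.
x ≡ 4819⁻¹·223 ≡ 2291·223 ≡ 4409 (mod 5116).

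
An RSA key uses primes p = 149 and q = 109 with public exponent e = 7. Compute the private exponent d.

4567

φ(n) = (p−1)(q−1) = 148·108 = 15984.
Need d with 7·d ≡ 1 (mod 15984). Apply the extended Euclidean algorithm:
15984 = 2283*7 + 3
7 = 2*3 + 1
3 = 3*1 + 0
Back-substitute:
1 = 7 − 2·3
1 = −2·15984 + 4567·7
So 7·4567 ≡ 1 (mod 15984), hence d = 4567.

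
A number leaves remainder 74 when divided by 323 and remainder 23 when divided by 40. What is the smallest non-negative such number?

7503

Write x = 74 + 323·k. Then 323·k ≡ 23 − 74 ≡ 29 (mod 40).
Need 323⁻¹ mod 40. Extended Euclid on (40, 3):
40 = 13·3 + 1
3 = 3·1 + 0
Back-substitute:
1 = 40 − 13·3
323⁻¹ ≡ 27 (mod 40), so k ≡ 27·29 ≡ 23 (mod 40).
x = 74 + 323·23 = 7503.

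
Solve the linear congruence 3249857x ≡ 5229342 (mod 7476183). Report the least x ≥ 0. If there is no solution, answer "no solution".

no solution

gcd(3249857, 7476183):
7476183 = 2·3249857 + 976469
3249857 = 3·976469 + 320450
976469 = 3·320450 + 15119
320450 = 21·15119 + 2951
15119 = 5·2951 + 364
2951 = 8·364 + 39
364 = 9·39 + 13
39 = 3·13 + 0
gcd = 13, but 13 ∤ 5229342, so the congruence has no solution.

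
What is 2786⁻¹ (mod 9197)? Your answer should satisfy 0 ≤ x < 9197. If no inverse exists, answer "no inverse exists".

Extended Euclidean algorithm:
9197 = 3·2786 + 839
2786 = 3·839 + 269
839 = 3·269 + 32
269 = 8·32 + 13
32 = 2·13 + 6
13 = 2·6 + 1
6 = 6·1 + 0
Since gcd(2786, 9197) = 1, back-substitute to write 1 as a combination:
1 = 13 − 2·6
1 = −2·32 + 5·13
1 = 5·269 − 42·32
1 = −42·839 + 131·269
1 = 131·2786 − 435·839
1 = −435·9197 + 1436·2786
So 2786·1436 ≡ 1 (mod 9197).

1436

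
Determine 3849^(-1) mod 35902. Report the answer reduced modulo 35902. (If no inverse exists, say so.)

Extended Euclidean algorithm:
35902 = 9·3849 + 1261
3849 = 3·1261 + 66
1261 = 19·66 + 7
66 = 9·7 + 3
7 = 2·3 + 1
3 = 3·1 + 0
gcd = 1, so the inverse exists. Back-substitute:
1 = 7 − 2·3
1 = −2·66 + 19·7
1 = 19·1261 − 363·66
1 = −363·3849 + 1108·1261
1 = 1108·35902 − 10335·3849
So 3849·(-10335) ≡ 1 (mod 35902), and -10335 ≡ 25567 (mod 35902).

25567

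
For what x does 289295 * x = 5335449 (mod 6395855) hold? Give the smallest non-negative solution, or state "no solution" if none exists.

no solution

gcd(289295, 6395855):
6395855 = 22*289295 + 31365
289295 = 9*31365 + 7010
31365 = 4*7010 + 3325
7010 = 2*3325 + 360
3325 = 9*360 + 85
360 = 4*85 + 20
85 = 4*20 + 5
20 = 4*5 + 0
gcd = 5, but 5 ∤ 5335449, so the congruence has no solution.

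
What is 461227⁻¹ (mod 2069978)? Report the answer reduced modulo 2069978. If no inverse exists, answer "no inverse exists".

424563

Apply the Euclidean algorithm to 2069978 and 461227:
2069978 = 4×461227 + 225070
461227 = 2×225070 + 11087
225070 = 20×11087 + 3330
11087 = 3×3330 + 1097
3330 = 3×1097 + 39
1097 = 28×39 + 5
39 = 7×5 + 4
5 = 1×4 + 1
4 = 4×1 + 0
Since gcd(461227, 2069978) = 1, back-substitute to write 1 as a combination:
1 = 5 − 4
1 = −39 + 8·5
1 = 8·1097 − 225·39
1 = −225·3330 + 683·1097
1 = 683·11087 − 2274·3330
1 = −2274·225070 + 46163·11087
1 = 46163·461227 − 94600·225070
1 = −94600·2069978 + 424563·461227
So 461227·424563 ≡ 1 (mod 2069978).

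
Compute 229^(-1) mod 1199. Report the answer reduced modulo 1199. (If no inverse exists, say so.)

555

Extended Euclidean algorithm:
1199 = 5*229 + 54
229 = 4*54 + 13
54 = 4*13 + 2
13 = 6*2 + 1
2 = 2*1 + 0
The gcd is 1. Working backward:
1 = 13 − 6·2
1 = −6·54 + 25·13
1 = 25·229 − 106·54
1 = −106·1199 + 555·229
So 229·555 ≡ 1 (mod 1199).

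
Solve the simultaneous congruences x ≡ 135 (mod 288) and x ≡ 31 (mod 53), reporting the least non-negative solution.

Write x = 135 + 288·k. Then 288·k ≡ 31 − 135 ≡ 2 (mod 53).
Need 288⁻¹ mod 53. Extended Euclid on (53, 23):
53 = 2·23 + 7
23 = 3·7 + 2
7 = 3·2 + 1
2 = 2·1 + 0
Back-substitute:
1 = 7 − 3·2
1 = −3·23 + 10·7
1 = 10·53 − 23·23
288⁻¹ ≡ 30 (mod 53), so k ≡ 30·2 ≡ 7 (mod 53).
x = 135 + 288·7 = 2151.

2151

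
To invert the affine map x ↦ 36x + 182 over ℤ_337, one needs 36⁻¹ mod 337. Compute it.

gcd(337, 36) by repeated division:
337 = 9·36 + 13
36 = 2·13 + 10
13 = 1·10 + 3
10 = 3·3 + 1
3 = 3·1 + 0
The gcd is 1. Working backward:
1 = 10 − 3·3
1 = −3·13 + 4·10
1 = 4·36 − 11·13
1 = −11·337 + 103·36
So 36·103 ≡ 1 (mod 337).

103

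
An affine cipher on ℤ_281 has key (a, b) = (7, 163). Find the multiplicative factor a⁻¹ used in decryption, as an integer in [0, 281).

Apply the Euclidean algorithm to 281 and 7:
281 = 40*7 + 1
7 = 7*1 + 0
gcd = 1, so the inverse exists. Back-substitute:
1 = 281 − 40·7
Hence 7⁻¹ ≡ -40 ≡ 241 (mod 281).

241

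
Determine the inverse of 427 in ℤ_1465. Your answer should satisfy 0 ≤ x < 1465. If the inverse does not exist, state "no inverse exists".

gcd(1465, 427) by repeated division:
1465 = 3*427 + 184
427 = 2*184 + 59
184 = 3*59 + 7
59 = 8*7 + 3
7 = 2*3 + 1
3 = 3*1 + 0
Since gcd(427, 1465) = 1, back-substitute to write 1 as a combination:
1 = 7 − 2·3
1 = −2·59 + 17·7
1 = 17·184 − 53·59
1 = −53·427 + 123·184
1 = 123·1465 − 422·427
So 427·(-422) ≡ 1 (mod 1465), and -422 ≡ 1043 (mod 1465).

1043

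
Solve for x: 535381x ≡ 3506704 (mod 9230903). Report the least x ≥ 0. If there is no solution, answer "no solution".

no solution

gcd(535381, 9230903):
9230903 = 17·535381 + 129426
535381 = 4·129426 + 17677
129426 = 7·17677 + 5687
17677 = 3·5687 + 616
5687 = 9·616 + 143
616 = 4·143 + 44
143 = 3·44 + 11
44 = 4·11 + 0
gcd = 11, but 11 ∤ 3506704, so the congruence has no solution.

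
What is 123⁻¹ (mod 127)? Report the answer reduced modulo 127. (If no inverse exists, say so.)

95

Run Euclid on (127, 123):
127 = 1×123 + 4
123 = 30×4 + 3
4 = 1×3 + 1
3 = 3×1 + 0
gcd = 1, so the inverse exists. Back-substitute:
1 = 4 − 3
1 = −123 + 31·4
1 = 31·127 − 32·123
Thus 123·(-32) ≡ 1 (mod 127); reducing, -32 mod 127 = 95.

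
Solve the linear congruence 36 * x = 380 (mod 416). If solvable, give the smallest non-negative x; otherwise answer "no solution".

103

First find gcd(36, 416):
416 = 11×36 + 20
36 = 1×20 + 16
20 = 1×16 + 4
16 = 4×4 + 0
gcd = 4 and 4 | 380, so solutions exist. Divide through by 4: 9x ≡ 95 (mod 104).
Now find 9⁻¹ mod 104:
104 = 11·9 + 5
9 = 1·5 + 4
5 = 1·4 + 1
4 = 4·1 + 0
Back-substitute:
1 = 5 − 4
1 = −9 + 2·5
1 = 2·104 − 23·9
So 9·(-23) ≡ 1 (mod 104), i.e. 9⁻¹ ≡ 81.
Then x ≡ 81·95 ≡ 103 (mod 104); the smallest non-negative solution is x = 103.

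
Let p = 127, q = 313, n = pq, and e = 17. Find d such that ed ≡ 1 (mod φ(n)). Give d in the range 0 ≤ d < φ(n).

φ(n) = (p−1)(q−1) = 126·312 = 39312.
Need d with 17·d ≡ 1 (mod 39312). Apply the extended Euclidean algorithm:
39312 = 2312×17 + 8
17 = 2×8 + 1
8 = 8×1 + 0
Back-substitute:
1 = 17 − 2·8
1 = −2·39312 + 4625·17
So 17·4625 ≡ 1 (mod 39312), hence d = 4625.

4625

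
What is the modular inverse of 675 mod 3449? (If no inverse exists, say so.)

1538

Apply the Euclidean algorithm to 3449 and 675:
3449 = 5·675 + 74
675 = 9·74 + 9
74 = 8·9 + 2
9 = 4·2 + 1
2 = 2·1 + 0
Since gcd(675, 3449) = 1, back-substitute to write 1 as a combination:
1 = 9 − 4·2
1 = −4·74 + 33·9
1 = 33·675 − 301·74
1 = −301·3449 + 1538·675
So 675·1538 ≡ 1 (mod 3449).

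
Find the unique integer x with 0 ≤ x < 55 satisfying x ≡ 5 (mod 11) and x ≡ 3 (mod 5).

Write x = 5 + 11·k. Then 11·k ≡ 3 − 5 ≡ 3 (mod 5).
Need 11⁻¹ mod 5. Extended Euclid on (5, 1):
5 = 5×1 + 0
11⁻¹ ≡ 1 (mod 5), so k ≡ 1·3 ≡ 3 (mod 5).
x = 5 + 11·3 = 38.

38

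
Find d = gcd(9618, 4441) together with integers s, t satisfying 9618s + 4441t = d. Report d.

1

Repeated division:
9618 = 2×4441 + 736
4441 = 6×736 + 25
736 = 29×25 + 11
25 = 2×11 + 3
11 = 3×3 + 2
3 = 1×2 + 1
2 = 2×1 + 0
gcd(9618, 4441) = 1.
Back-substituting:
1 = 3 − 2
1 = −11 + 4·3
1 = 4·25 − 9·11
1 = −9·736 + 265·25
1 = 265·4441 − 1599·736
1 = −1599·9618 + 3463·4441
So 1 = (-1599)·9618 + (3463)·4441.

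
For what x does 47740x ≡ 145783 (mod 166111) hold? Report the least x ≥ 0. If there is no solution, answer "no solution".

First find gcd(47740, 166111):
166111 = 3·47740 + 22891
47740 = 2·22891 + 1958
22891 = 11·1958 + 1353
1958 = 1·1353 + 605
1353 = 2·605 + 143
605 = 4·143 + 33
143 = 4·33 + 11
33 = 3·11 + 0
gcd = 11 and 11 | 145783, so solutions exist. Divide through by 11: 4340x ≡ 13253 (mod 15101).
Now find 4340⁻¹ mod 15101:
15101 = 3·4340 + 2081
4340 = 2·2081 + 178
2081 = 11·178 + 123
178 = 1·123 + 55
123 = 2·55 + 13
55 = 4·13 + 3
13 = 4·3 + 1
3 = 3·1 + 0
Back-substitute:
1 = 13 − 4·3
1 = −4·55 + 17·13
1 = 17·123 − 38·55
1 = −38·178 + 55·123
1 = 55·2081 − 643·178
1 = −643·4340 + 1341·2081
1 = 1341·15101 − 4666·4340
So 4340·(-4666) ≡ 1 (mod 15101), i.e. 4340⁻¹ ≡ 10435.
Then x ≡ 10435·13253 ≡ 97 (mod 15101); the smallest non-negative solution is x = 97.

97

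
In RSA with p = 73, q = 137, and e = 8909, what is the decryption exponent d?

φ(n) = (p−1)(q−1) = 72·136 = 9792.
Need d with 8909·d ≡ 1 (mod 9792). Apply the extended Euclidean algorithm:
9792 = 1·8909 + 883
8909 = 10·883 + 79
883 = 11·79 + 14
79 = 5·14 + 9
14 = 1·9 + 5
9 = 1·5 + 4
5 = 1·4 + 1
4 = 4·1 + 0
Back-substitute:
1 = 5 − 4
1 = −9 + 2·5
1 = 2·14 − 3·9
1 = −3·79 + 17·14
1 = 17·883 − 190·79
1 = −190·8909 + 1917·883
1 = 1917·9792 − 2107·8909
So 8909·(-2107) ≡ 1 (mod 9792), hence d ≡ -2107 ≡ 7685 (mod 9792).

7685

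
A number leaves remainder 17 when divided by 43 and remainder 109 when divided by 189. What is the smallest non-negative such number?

5779

Write x = 17 + 43·k. Then 43·k ≡ 109 − 17 ≡ 92 (mod 189).
Need 43⁻¹ mod 189. Extended Euclid on (189, 43):
189 = 4·43 + 17
43 = 2·17 + 9
17 = 1·9 + 8
9 = 1·8 + 1
8 = 8·1 + 0
Back-substitute:
1 = 9 − 8
1 = −17 + 2·9
1 = 2·43 − 5·17
1 = −5·189 + 22·43
43⁻¹ ≡ 22 (mod 189), so k ≡ 22·92 ≡ 134 (mod 189).
x = 17 + 43·134 = 5779.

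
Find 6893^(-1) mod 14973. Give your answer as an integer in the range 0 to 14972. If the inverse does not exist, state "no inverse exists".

3923

Run Euclid on (14973, 6893):
14973 = 2·6893 + 1187
6893 = 5·1187 + 958
1187 = 1·958 + 229
958 = 4·229 + 42
229 = 5·42 + 19
42 = 2·19 + 4
19 = 4·4 + 3
4 = 1·3 + 1
3 = 3·1 + 0
gcd = 1, so the inverse exists. Back-substitute:
1 = 4 − 3
1 = −19 + 5·4
1 = 5·42 − 11·19
1 = −11·229 + 60·42
1 = 60·958 − 251·229
1 = −251·1187 + 311·958
1 = 311·6893 − 1806·1187
1 = −1806·14973 + 3923·6893
So 6893·3923 ≡ 1 (mod 14973).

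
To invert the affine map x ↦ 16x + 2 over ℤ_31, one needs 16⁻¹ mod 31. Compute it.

2

Run Euclid on (31, 16):
31 = 1·16 + 15
16 = 1·15 + 1
15 = 15·1 + 0
Since gcd(16, 31) = 1, back-substitute to write 1 as a combination:
1 = 16 − 15
1 = −31 + 2·16
So 16·2 ≡ 1 (mod 31).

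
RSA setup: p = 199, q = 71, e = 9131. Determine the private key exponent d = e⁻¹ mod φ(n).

φ(n) = (p−1)(q−1) = 198·70 = 13860.
Need d with 9131·d ≡ 1 (mod 13860). Apply the extended Euclidean algorithm:
13860 = 1×9131 + 4729
9131 = 1×4729 + 4402
4729 = 1×4402 + 327
4402 = 13×327 + 151
327 = 2×151 + 25
151 = 6×25 + 1
25 = 25×1 + 0
Back-substitute:
1 = 151 − 6·25
1 = −6·327 + 13·151
1 = 13·4402 − 175·327
1 = −175·4729 + 188·4402
1 = 188·9131 − 363·4729
1 = −363·13860 + 551·9131
So 9131·551 ≡ 1 (mod 13860), hence d = 551.

551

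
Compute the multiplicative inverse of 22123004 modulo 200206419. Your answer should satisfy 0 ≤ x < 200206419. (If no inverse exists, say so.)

136813538

gcd(200206419, 22123004) by repeated division:
200206419 = 9×22123004 + 1099383
22123004 = 20×1099383 + 135344
1099383 = 8×135344 + 16631
135344 = 8×16631 + 2296
16631 = 7×2296 + 559
2296 = 4×559 + 60
559 = 9×60 + 19
60 = 3×19 + 3
19 = 6×3 + 1
3 = 3×1 + 0
gcd = 1, so the inverse exists. Back-substitute:
1 = 19 − 6·3
1 = −6·60 + 19·19
1 = 19·559 − 177·60
1 = −177·2296 + 727·559
1 = 727·16631 − 5266·2296
1 = −5266·135344 + 42855·16631
1 = 42855·1099383 − 348106·135344
1 = −348106·22123004 + 7004975·1099383
1 = 7004975·200206419 − 63392881·22123004
So 22123004·(-63392881) ≡ 1 (mod 200206419), and -63392881 ≡ 136813538 (mod 200206419).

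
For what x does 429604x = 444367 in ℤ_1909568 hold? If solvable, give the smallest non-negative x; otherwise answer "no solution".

no solution

gcd(429604, 1909568):
1909568 = 4×429604 + 191152
429604 = 2×191152 + 47300
191152 = 4×47300 + 1952
47300 = 24×1952 + 452
1952 = 4×452 + 144
452 = 3×144 + 20
144 = 7×20 + 4
20 = 5×4 + 0
gcd = 4, but 4 ∤ 444367, so the congruence has no solution.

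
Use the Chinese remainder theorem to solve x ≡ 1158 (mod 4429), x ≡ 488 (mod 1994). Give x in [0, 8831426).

4660466

Write x = 1158 + 4429·k. Then 4429·k ≡ 488 − 1158 ≡ 1324 (mod 1994).
Need 4429⁻¹ mod 1994. Extended Euclid on (1994, 441):
1994 = 4·441 + 230
441 = 1·230 + 211
230 = 1·211 + 19
211 = 11·19 + 2
19 = 9·2 + 1
2 = 2·1 + 0
Back-substitute:
1 = 19 − 9·2
1 = −9·211 + 100·19
1 = 100·230 − 109·211
1 = −109·441 + 209·230
1 = 209·1994 − 945·441
4429⁻¹ ≡ 1049 (mod 1994), so k ≡ 1049·1324 ≡ 1052 (mod 1994).
x = 1158 + 4429·1052 = 4660466.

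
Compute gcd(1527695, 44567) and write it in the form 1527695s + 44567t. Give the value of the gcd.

1

Euclidean algorithm:
1527695 = 34×44567 + 12417
44567 = 3×12417 + 7316
12417 = 1×7316 + 5101
7316 = 1×5101 + 2215
5101 = 2×2215 + 671
2215 = 3×671 + 202
671 = 3×202 + 65
202 = 3×65 + 7
65 = 9×7 + 2
7 = 3×2 + 1
2 = 2×1 + 0
gcd(1527695, 44567) = 1.
Working backward:
1 = 7 − 3·2
1 = −3·65 + 28·7
1 = 28·202 − 87·65
1 = −87·671 + 289·202
1 = 289·2215 − 954·671
1 = −954·5101 + 2197·2215
1 = 2197·7316 − 3151·5101
1 = −3151·12417 + 5348·7316
1 = 5348·44567 − 19195·12417
1 = −19195·1527695 + 657978·44567
So 1 = (-19195)·1527695 + (657978)·44567.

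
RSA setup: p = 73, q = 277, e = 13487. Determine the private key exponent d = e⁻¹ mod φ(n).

φ(n) = (p−1)(q−1) = 72·276 = 19872.
Need d with 13487·d ≡ 1 (mod 19872). Apply the extended Euclidean algorithm:
19872 = 1×13487 + 6385
13487 = 2×6385 + 717
6385 = 8×717 + 649
717 = 1×649 + 68
649 = 9×68 + 37
68 = 1×37 + 31
37 = 1×31 + 6
31 = 5×6 + 1
6 = 6×1 + 0
Back-substitute:
1 = 31 − 5·6
1 = −5·37 + 6·31
1 = 6·68 − 11·37
1 = −11·649 + 105·68
1 = 105·717 − 116·649
1 = −116·6385 + 1033·717
1 = 1033·13487 − 2182·6385
1 = −2182·19872 + 3215·13487
So 13487·3215 ≡ 1 (mod 19872), hence d = 3215.

3215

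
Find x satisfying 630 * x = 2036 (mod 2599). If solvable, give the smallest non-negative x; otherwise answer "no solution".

193

First find gcd(630, 2599):
2599 = 4*630 + 79
630 = 7*79 + 77
79 = 1*77 + 2
77 = 38*2 + 1
2 = 2*1 + 0
gcd = 1, so a unique solution mod 2599 exists.
Back-substitute for the Bézout coefficients:
1 = 77 − 38·2
1 = −38·79 + 39·77
1 = 39·630 − 311·79
1 = −311·2599 + 1283·630
So 630·(1283) ≡ 1 (mod 2599), giving 630⁻¹ ≡ 1283.
x ≡ 630⁻¹·2036 ≡ 1283·2036 ≡ 193 (mod 2599).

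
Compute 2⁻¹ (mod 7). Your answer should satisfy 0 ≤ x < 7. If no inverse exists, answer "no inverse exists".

Apply the Euclidean algorithm to 7 and 2:
7 = 3·2 + 1
2 = 2·1 + 0
gcd = 1, so the inverse exists. Back-substitute:
1 = 7 − 3·2
So 2·(-3) ≡ 1 (mod 7), and -3 ≡ 4 (mod 7).

4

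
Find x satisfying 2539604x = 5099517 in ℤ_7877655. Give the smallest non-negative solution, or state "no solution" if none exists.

First find gcd(2539604, 7877655):
7877655 = 3·2539604 + 258843
2539604 = 9·258843 + 210017
258843 = 1·210017 + 48826
210017 = 4·48826 + 14713
48826 = 3·14713 + 4687
14713 = 3·4687 + 652
4687 = 7·652 + 123
652 = 5·123 + 37
123 = 3·37 + 12
37 = 3·12 + 1
12 = 12·1 + 0
gcd = 1, so a unique solution mod 7877655 exists.
Back-substitute for the Bézout coefficients:
1 = 37 − 3·12
1 = −3·123 + 10·37
1 = 10·652 − 53·123
1 = −53·4687 + 381·652
1 = 381·14713 − 1196·4687
1 = −1196·48826 + 3969·14713
1 = 3969·210017 − 17072·48826
1 = −17072·258843 + 21041·210017
1 = 21041·2539604 − 206441·258843
1 = −206441·7877655 + 640364·2539604
So 2539604·(640364) ≡ 1 (mod 7877655), giving 2539604⁻¹ ≡ 640364.
x ≡ 2539604⁻¹·5099517 ≡ 640364·5099517 ≡ 7021728 (mod 7877655).

7021728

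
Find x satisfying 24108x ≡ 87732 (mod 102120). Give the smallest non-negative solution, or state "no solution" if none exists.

8179

First find gcd(24108, 102120):
102120 = 4*24108 + 5688
24108 = 4*5688 + 1356
5688 = 4*1356 + 264
1356 = 5*264 + 36
264 = 7*36 + 12
36 = 3*12 + 0
gcd = 12 and 12 | 87732, so solutions exist. Divide through by 12: 2009x ≡ 7311 (mod 8510).
Now find 2009⁻¹ mod 8510:
8510 = 4×2009 + 474
2009 = 4×474 + 113
474 = 4×113 + 22
113 = 5×22 + 3
22 = 7×3 + 1
3 = 3×1 + 0
Back-substitute:
1 = 22 − 7·3
1 = −7·113 + 36·22
1 = 36·474 − 151·113
1 = −151·2009 + 640·474
1 = 640·8510 − 2711·2009
So 2009·(-2711) ≡ 1 (mod 8510), i.e. 2009⁻¹ ≡ 5799.
Then x ≡ 5799·7311 ≡ 8179 (mod 8510); the smallest non-negative solution is x = 8179.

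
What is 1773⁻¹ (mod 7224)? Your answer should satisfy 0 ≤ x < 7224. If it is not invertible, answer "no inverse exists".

no inverse exists

Compute gcd(1773, 7224):
7224 = 4×1773 + 132
1773 = 13×132 + 57
132 = 2×57 + 18
57 = 3×18 + 3
18 = 6×3 + 0
gcd(1773, 7224) = 3 ≠ 1, so 1773 has no multiplicative inverse modulo 7224.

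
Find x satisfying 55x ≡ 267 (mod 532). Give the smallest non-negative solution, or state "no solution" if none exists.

237

First find gcd(55, 532):
532 = 9*55 + 37
55 = 1*37 + 18
37 = 2*18 + 1
18 = 18*1 + 0
gcd = 1, so a unique solution mod 532 exists.
Back-substitute for the Bézout coefficients:
1 = 37 − 2·18
1 = −2·55 + 3·37
1 = 3·532 − 29·55
So 55·(-29) ≡ 1 (mod 532), giving 55⁻¹ ≡ 503.
x ≡ 55⁻¹·267 ≡ 503·267 ≡ 237 (mod 532).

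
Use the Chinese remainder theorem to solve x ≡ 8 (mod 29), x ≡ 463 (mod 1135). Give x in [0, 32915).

27703

Write x = 8 + 29·k. Then 29·k ≡ 463 − 8 ≡ 455 (mod 1135).
Need 29⁻¹ mod 1135. Extended Euclid on (1135, 29):
1135 = 39×29 + 4
29 = 7×4 + 1
4 = 4×1 + 0
Back-substitute:
1 = 29 − 7·4
1 = −7·1135 + 274·29
29⁻¹ ≡ 274 (mod 1135), so k ≡ 274·455 ≡ 955 (mod 1135).
x = 8 + 29·955 = 27703.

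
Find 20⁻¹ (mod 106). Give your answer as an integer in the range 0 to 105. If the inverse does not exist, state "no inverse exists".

Euclidean algorithm on 106, 20:
106 = 5·20 + 6
20 = 3·6 + 2
6 = 3·2 + 0
gcd(20, 106) = 2 ≠ 1, so 20 has no multiplicative inverse modulo 106.

no inverse exists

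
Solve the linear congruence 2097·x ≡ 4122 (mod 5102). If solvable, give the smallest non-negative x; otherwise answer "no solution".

3396

First find gcd(2097, 5102):
5102 = 2×2097 + 908
2097 = 2×908 + 281
908 = 3×281 + 65
281 = 4×65 + 21
65 = 3×21 + 2
21 = 10×2 + 1
2 = 2×1 + 0
gcd = 1, so a unique solution mod 5102 exists.
Back-substitute for the Bézout coefficients:
1 = 21 − 10·2
1 = −10·65 + 31·21
1 = 31·281 − 134·65
1 = −134·908 + 433·281
1 = 433·2097 − 1000·908
1 = −1000·5102 + 2433·2097
So 2097·(2433) ≡ 1 (mod 5102), giving 2097⁻¹ ≡ 2433.
x ≡ 2097⁻¹·4122 ≡ 2433·4122 ≡ 3396 (mod 5102).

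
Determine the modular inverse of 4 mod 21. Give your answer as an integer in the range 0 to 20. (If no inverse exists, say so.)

Run Euclid on (21, 4):
21 = 5×4 + 1
4 = 4×1 + 0
Since gcd(4, 21) = 1, back-substitute to write 1 as a combination:
1 = 21 − 5·4
Hence 4⁻¹ ≡ -5 ≡ 16 (mod 21).

16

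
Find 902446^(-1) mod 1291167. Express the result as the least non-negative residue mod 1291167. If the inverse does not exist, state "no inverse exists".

Run Euclid on (1291167, 902446):
1291167 = 1*902446 + 388721
902446 = 2*388721 + 125004
388721 = 3*125004 + 13709
125004 = 9*13709 + 1623
13709 = 8*1623 + 725
1623 = 2*725 + 173
725 = 4*173 + 33
173 = 5*33 + 8
33 = 4*8 + 1
8 = 8*1 + 0
gcd = 1, so the inverse exists. Back-substitute:
1 = 33 − 4·8
1 = −4·173 + 21·33
1 = 21·725 − 88·173
1 = −88·1623 + 197·725
1 = 197·13709 − 1664·1623
1 = −1664·125004 + 15173·13709
1 = 15173·388721 − 47183·125004
1 = −47183·902446 + 109539·388721
1 = 109539·1291167 − 156722·902446
Thus 902446·(-156722) ≡ 1 (mod 1291167); reducing, -156722 mod 1291167 = 1134445.

1134445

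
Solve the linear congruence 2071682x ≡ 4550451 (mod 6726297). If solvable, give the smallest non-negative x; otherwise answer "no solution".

3197448

First find gcd(2071682, 6726297):
6726297 = 3·2071682 + 511251
2071682 = 4·511251 + 26678
511251 = 19·26678 + 4369
26678 = 6·4369 + 464
4369 = 9·464 + 193
464 = 2·193 + 78
193 = 2·78 + 37
78 = 2·37 + 4
37 = 9·4 + 1
4 = 4·1 + 0
gcd = 1, so a unique solution mod 6726297 exists.
Back-substitute for the Bézout coefficients:
1 = 37 − 9·4
1 = −9·78 + 19·37
1 = 19·193 − 47·78
1 = −47·464 + 113·193
1 = 113·4369 − 1064·464
1 = −1064·26678 + 6497·4369
1 = 6497·511251 − 124507·26678
1 = −124507·2071682 + 504525·511251
1 = 504525·6726297 − 1638082·2071682
So 2071682·(-1638082) ≡ 1 (mod 6726297), giving 2071682⁻¹ ≡ 5088215.
x ≡ 2071682⁻¹·4550451 ≡ 5088215·4550451 ≡ 3197448 (mod 6726297).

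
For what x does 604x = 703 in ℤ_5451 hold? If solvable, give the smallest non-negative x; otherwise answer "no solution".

First find gcd(604, 5451):
5451 = 9·604 + 15
604 = 40·15 + 4
15 = 3·4 + 3
4 = 1·3 + 1
3 = 3·1 + 0
gcd = 1, so a unique solution mod 5451 exists.
Back-substitute for the Bézout coefficients:
1 = 4 − 3
1 = −15 + 4·4
1 = 4·604 − 161·15
1 = −161·5451 + 1453·604
So 604·(1453) ≡ 1 (mod 5451), giving 604⁻¹ ≡ 1453.
x ≡ 604⁻¹·703 ≡ 1453·703 ≡ 2122 (mod 5451).

2122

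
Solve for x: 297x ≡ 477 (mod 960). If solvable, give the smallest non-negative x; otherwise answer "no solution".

21

First find gcd(297, 960):
960 = 3×297 + 69
297 = 4×69 + 21
69 = 3×21 + 6
21 = 3×6 + 3
6 = 2×3 + 0
gcd = 3 and 3 | 477, so solutions exist. Divide through by 3: 99x ≡ 159 (mod 320).
Now find 99⁻¹ mod 320:
320 = 3·99 + 23
99 = 4·23 + 7
23 = 3·7 + 2
7 = 3·2 + 1
2 = 2·1 + 0
Back-substitute:
1 = 7 − 3·2
1 = −3·23 + 10·7
1 = 10·99 − 43·23
1 = −43·320 + 139·99
So 99⁻¹ ≡ 139 (mod 320).
Then x ≡ 139·159 ≡ 21 (mod 320); the smallest non-negative solution is x = 21.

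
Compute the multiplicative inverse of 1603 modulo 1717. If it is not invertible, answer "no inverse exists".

738

gcd(1717, 1603) by repeated division:
1717 = 1×1603 + 114
1603 = 14×114 + 7
114 = 16×7 + 2
7 = 3×2 + 1
2 = 2×1 + 0
gcd = 1, so the inverse exists. Back-substitute:
1 = 7 − 3·2
1 = −3·114 + 49·7
1 = 49·1603 − 689·114
1 = −689·1717 + 738·1603
So 1603·738 ≡ 1 (mod 1717).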